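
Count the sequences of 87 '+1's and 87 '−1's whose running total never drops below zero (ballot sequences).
C_87 = 16435314834665426797069144960762886143367590394940

These ballot sequences are counted by the Catalan number C_n = (1/(n + 1)) · C(2n, n). For n = 87: C_87 = (1/88) · C(174, 87) = 1446307705450557558142084756547133980616347954754720/88 = 16435314834665426797069144960762886143367590394940.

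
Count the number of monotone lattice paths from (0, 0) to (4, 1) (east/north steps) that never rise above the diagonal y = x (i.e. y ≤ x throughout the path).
Number of paths = 4

By the reflection principle (André's argument), the number of monotone paths to (4, 1) with n ≤ m that never go above y = x is C(5, 4) − C(5, 5) = 5 − 1 = 4.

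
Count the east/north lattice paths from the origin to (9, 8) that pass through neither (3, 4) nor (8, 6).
Number of paths = 10156

Inclusion–exclusion. Total paths: C(17, 9) = 24310. Through P₁: C(7, 3)·C(10, 6) = 7350. Through P₂: C(14, 8)·C(3, 1) = 9009. Since P₁ is strictly southwest of P₂, a monotone path through both must visit P₁ then P₂; paths through both = C(7, 3)·C(7, 5)·C(3, 1) = 2205. Avoid both = 24310 − 7350 − 9009 + 2205 = 10156.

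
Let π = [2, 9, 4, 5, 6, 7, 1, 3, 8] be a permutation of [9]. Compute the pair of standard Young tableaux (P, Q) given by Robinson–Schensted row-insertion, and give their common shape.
P = [1, 3, 5, 6, 7, 8] / [2, 4] / [9];  Q = [1, 2, 4, 5, 6, 9] / [3, 8] / [7];  common shape = (6, 2, 1)

Row-insert the values π_1, π_2, … into P one at a time, bumping the leftmost entry strictly greater than the inserted value down to the next row. The recording tableau Q records, in position (i, j), the step at which that cell was added to P.
  Insert 2 (step 1): P = [2];  Q = [1]
  Insert 9 (step 2): P = [2, 9];  Q = [1, 2]
  Insert 4 (step 3): P = [2, 4] / [9];  Q = [1, 2] / [3]
  Insert 5 (step 4): P = [2, 4, 5] / [9];  Q = [1, 2, 4] / [3]
  Insert 6 (step 5): P = [2, 4, 5, 6] / [9];  Q = [1, 2, 4, 5] / [3]
  Insert 7 (step 6): P = [2, 4, 5, 6, 7] / [9];  Q = [1, 2, 4, 5, 6] / [3]
  Insert 1 (step 7): P = [1, 4, 5, 6, 7] / [2] / [9];  Q = [1, 2, 4, 5, 6] / [3] / [7]
  Insert 3 (step 8): P = [1, 3, 5, 6, 7] / [2, 4] / [9];  Q = [1, 2, 4, 5, 6] / [3, 8] / [7]
  Insert 8 (step 9): P = [1, 3, 5, 6, 7, 8] / [2, 4] / [9];  Q = [1, 2, 4, 5, 6, 9] / [3, 8] / [7]
Final shape: (6, 2, 1).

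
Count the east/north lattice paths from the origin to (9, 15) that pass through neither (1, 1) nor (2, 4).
Number of paths = 445196

Inclusion–exclusion. Total paths: C(24, 9) = 1307504. Through P₁: C(2, 1)·C(22, 8) = 639540. Through P₂: C(6, 2)·C(18, 7) = 477360. Since P₁ is strictly southwest of P₂, a monotone path through both must visit P₁ then P₂; paths through both = C(2, 1)·C(4, 1)·C(18, 7) = 254592. Avoid both = 1307504 − 639540 − 477360 + 254592 = 445196.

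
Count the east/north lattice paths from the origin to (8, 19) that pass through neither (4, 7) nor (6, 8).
Number of paths = 1462461

Inclusion–exclusion. Total paths: C(27, 8) = 2220075. Through P₁: C(11, 4)·C(16, 4) = 600600. Through P₂: C(14, 6)·C(13, 2) = 234234. Since P₁ is strictly southwest of P₂, a monotone path through both must visit P₁ then P₂; paths through both = C(11, 4)·C(3, 2)·C(13, 2) = 77220. Avoid both = 2220075 − 600600 − 234234 + 77220 = 1462461.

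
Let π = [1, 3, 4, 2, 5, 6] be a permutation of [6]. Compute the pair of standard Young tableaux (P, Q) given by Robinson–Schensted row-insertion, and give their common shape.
P = [1, 2, 4, 5, 6] / [3];  Q = [1, 2, 3, 5, 6] / [4];  common shape = (5, 1)

Row-insert the values π_1, π_2, … into P one at a time, bumping the leftmost entry strictly greater than the inserted value down to the next row. The recording tableau Q records, in position (i, j), the step at which that cell was added to P.
  Insert 1 (step 1): P = [1];  Q = [1]
  Insert 3 (step 2): P = [1, 3];  Q = [1, 2]
  Insert 4 (step 3): P = [1, 3, 4];  Q = [1, 2, 3]
  Insert 2 (step 4): P = [1, 2, 4] / [3];  Q = [1, 2, 3] / [4]
  Insert 5 (step 5): P = [1, 2, 4, 5] / [3];  Q = [1, 2, 3, 5] / [4]
  Insert 6 (step 6): P = [1, 2, 4, 5, 6] / [3];  Q = [1, 2, 3, 5, 6] / [4]
Final shape: (5, 1).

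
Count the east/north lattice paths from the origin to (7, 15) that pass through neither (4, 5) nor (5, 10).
Number of paths = 87321

Inclusion–exclusion. Total paths: C(22, 7) = 170544. Through P₁: C(9, 4)·C(13, 3) = 36036. Through P₂: C(15, 5)·C(7, 2) = 63063. Since P₁ is strictly southwest of P₂, a monotone path through both must visit P₁ then P₂; paths through both = C(9, 4)·C(6, 1)·C(7, 2) = 15876. Avoid both = 170544 − 36036 − 63063 + 15876 = 87321.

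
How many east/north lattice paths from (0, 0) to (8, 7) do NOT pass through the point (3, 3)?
Number of paths = 3915

Total paths from (0, 0) to (8, 7): C(15, 8) = 6435. Paths through (3, 3): (paths (0, 0) → (3, 3)) × (paths (3, 3) → (8, 7)) = C(6, 3) · C(9, 5) = 20 · 126 = 2520. Avoidance count = 6435 − 2520 = 3915.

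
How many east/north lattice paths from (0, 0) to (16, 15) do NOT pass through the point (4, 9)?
Number of paths = 287266935

Total paths from (0, 0) to (16, 15): C(31, 16) = 300540195. Paths through (4, 9): (paths (0, 0) → (4, 9)) × (paths (4, 9) → (16, 15)) = C(13, 4) · C(18, 12) = 715 · 18564 = 13273260. Avoidance count = 300540195 − 13273260 = 287266935.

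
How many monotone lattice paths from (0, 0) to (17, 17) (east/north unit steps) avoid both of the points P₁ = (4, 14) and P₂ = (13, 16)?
Number of paths = 1993414545

Inclusion–exclusion. Total paths: C(34, 17) = 2333606220. Through P₁: C(18, 4)·C(16, 13) = 1713600. Through P₂: C(29, 13)·C(5, 4) = 339319575. Since P₁ is strictly southwest of P₂, a monotone path through both must visit P₁ then P₂; paths through both = C(18, 4)·C(11, 9)·C(5, 4) = 841500. Avoid both = 2333606220 − 1713600 − 339319575 + 841500 = 1993414545.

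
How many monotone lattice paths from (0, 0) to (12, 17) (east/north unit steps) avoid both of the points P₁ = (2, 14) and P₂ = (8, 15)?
Number of paths = 44519505

Inclusion–exclusion. Total paths: C(29, 12) = 51895935. Through P₁: C(16, 2)·C(13, 10) = 34320. Through P₂: C(23, 8)·C(6, 4) = 7354710. Since P₁ is strictly southwest of P₂, a monotone path through both must visit P₁ then P₂; paths through both = C(16, 2)·C(7, 6)·C(6, 4) = 12600. Avoid both = 51895935 − 34320 − 7354710 + 12600 = 44519505.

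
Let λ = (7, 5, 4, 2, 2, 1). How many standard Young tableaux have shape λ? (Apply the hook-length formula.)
# SYT of shape (7, 5, 4, 2, 2, 1) = 997682400

Hook-length formula: f^λ = n! / Π hook(c), product over all cells c of the Young diagram. For λ = (7, 5, 4, 2, 2, 1), n = 21 boxes. Hook lengths by row (left-to-right, top-to-bottom): [12, 10, 7, 6, 4, 2, 1]; [9, 7, 4, 3, 1]; [7, 5, 2, 1]; [4, 2]; [3, 1]; [1]. Product of hooks = 51209625600. So f^λ = 21! / 51209625600 = 51090942171709440000 / 51209625600 = 997682400.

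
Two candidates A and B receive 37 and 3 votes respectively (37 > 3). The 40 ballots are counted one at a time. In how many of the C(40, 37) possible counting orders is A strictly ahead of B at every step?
Strict-lead orderings = 8398

Total orderings of the 40 votes with 37 for A: C(40, 37) = 9880. By the Bertrand ballot formula (Cycle Lemma / reflection principle), the number of orderings in which A is strictly ahead of B throughout is (p − q)/(p + q) · C(p + q, p) = (37 − 3)/(37 + 3) · 9880 = 8398.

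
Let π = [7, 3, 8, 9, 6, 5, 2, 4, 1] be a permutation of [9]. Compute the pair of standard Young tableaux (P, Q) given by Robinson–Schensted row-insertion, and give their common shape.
P = [1, 4, 9] / [2, 5] / [3, 8] / [6] / [7];  Q = [1, 3, 4] / [2, 5] / [6, 8] / [7] / [9];  common shape = (3, 2, 2, 1, 1)

Row-insert the values π_1, π_2, … into P one at a time, bumping the leftmost entry strictly greater than the inserted value down to the next row. The recording tableau Q records, in position (i, j), the step at which that cell was added to P.
  Insert 7 (step 1): P = [7];  Q = [1]
  Insert 3 (step 2): P = [3] / [7];  Q = [1] / [2]
  Insert 8 (step 3): P = [3, 8] / [7];  Q = [1, 3] / [2]
  Insert 9 (step 4): P = [3, 8, 9] / [7];  Q = [1, 3, 4] / [2]
  Insert 6 (step 5): P = [3, 6, 9] / [7, 8];  Q = [1, 3, 4] / [2, 5]
  Insert 5 (step 6): P = [3, 5, 9] / [6, 8] / [7];  Q = [1, 3, 4] / [2, 5] / [6]
  Insert 2 (step 7): P = [2, 5, 9] / [3, 8] / [6] / [7];  Q = [1, 3, 4] / [2, 5] / [6] / [7]
  Insert 4 (step 8): P = [2, 4, 9] / [3, 5] / [6, 8] / [7];  Q = [1, 3, 4] / [2, 5] / [6, 8] / [7]
  Insert 1 (step 9): P = [1, 4, 9] / [2, 5] / [3, 8] / [6] / [7];  Q = [1, 3, 4] / [2, 5] / [6, 8] / [7] / [9]
Final shape: (3, 2, 2, 1, 1).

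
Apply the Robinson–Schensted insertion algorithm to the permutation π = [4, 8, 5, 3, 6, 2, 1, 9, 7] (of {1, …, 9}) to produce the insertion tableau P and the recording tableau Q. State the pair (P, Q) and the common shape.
P = [1, 5, 6, 7] / [2, 9] / [3] / [4] / [8];  Q = [1, 2, 5, 8] / [3, 9] / [4] / [6] / [7];  common shape = (4, 2, 1, 1, 1)

Row-insert the values π_1, π_2, … into P one at a time, bumping the leftmost entry strictly greater than the inserted value down to the next row. The recording tableau Q records, in position (i, j), the step at which that cell was added to P.
  Insert 4 (step 1): P = [4];  Q = [1]
  Insert 8 (step 2): P = [4, 8];  Q = [1, 2]
  Insert 5 (step 3): P = [4, 5] / [8];  Q = [1, 2] / [3]
  Insert 3 (step 4): P = [3, 5] / [4] / [8];  Q = [1, 2] / [3] / [4]
  Insert 6 (step 5): P = [3, 5, 6] / [4] / [8];  Q = [1, 2, 5] / [3] / [4]
  Insert 2 (step 6): P = [2, 5, 6] / [3] / [4] / [8];  Q = [1, 2, 5] / [3] / [4] / [6]
  Insert 1 (step 7): P = [1, 5, 6] / [2] / [3] / [4] / [8];  Q = [1, 2, 5] / [3] / [4] / [6] / [7]
  Insert 9 (step 8): P = [1, 5, 6, 9] / [2] / [3] / [4] / [8];  Q = [1, 2, 5, 8] / [3] / [4] / [6] / [7]
  Insert 7 (step 9): P = [1, 5, 6, 7] / [2, 9] / [3] / [4] / [8];  Q = [1, 2, 5, 8] / [3, 9] / [4] / [6] / [7]
Final shape: (4, 2, 1, 1, 1).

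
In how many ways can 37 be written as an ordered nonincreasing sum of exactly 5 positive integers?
p(37, 5 parts) = 831

Partitions of n into exactly k parts are in bijection with partitions of n − k into at most k parts (subtract 1 from each part). So p(37, exactly 5) = p(32, parts ≤ 5). Computing via the recurrence p(m, j) = p(m, j−1) + p(m−j, j) gives 831.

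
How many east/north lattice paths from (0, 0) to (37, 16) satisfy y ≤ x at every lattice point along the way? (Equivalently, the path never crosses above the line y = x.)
Number of paths = 8594228157515

By the reflection principle (André's argument), the number of monotone paths to (37, 16) with n ≤ m that never go above y = x is C(53, 37) − C(53, 38) = 14844575908435 − 6250347750920 = 8594228157515.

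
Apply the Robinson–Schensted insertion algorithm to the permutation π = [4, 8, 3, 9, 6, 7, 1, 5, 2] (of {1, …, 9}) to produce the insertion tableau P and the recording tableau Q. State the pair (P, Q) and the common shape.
P = [1, 2, 7] / [3, 5, 9] / [4, 6] / [8];  Q = [1, 2, 4] / [3, 5, 6] / [7, 8] / [9];  common shape = (3, 3, 2, 1)

Row-insert the values π_1, π_2, … into P one at a time, bumping the leftmost entry strictly greater than the inserted value down to the next row. The recording tableau Q records, in position (i, j), the step at which that cell was added to P.
  Insert 4 (step 1): P = [4];  Q = [1]
  Insert 8 (step 2): P = [4, 8];  Q = [1, 2]
  Insert 3 (step 3): P = [3, 8] / [4];  Q = [1, 2] / [3]
  Insert 9 (step 4): P = [3, 8, 9] / [4];  Q = [1, 2, 4] / [3]
  Insert 6 (step 5): P = [3, 6, 9] / [4, 8];  Q = [1, 2, 4] / [3, 5]
  Insert 7 (step 6): P = [3, 6, 7] / [4, 8, 9];  Q = [1, 2, 4] / [3, 5, 6]
  Insert 1 (step 7): P = [1, 6, 7] / [3, 8, 9] / [4];  Q = [1, 2, 4] / [3, 5, 6] / [7]
  Insert 5 (step 8): P = [1, 5, 7] / [3, 6, 9] / [4, 8];  Q = [1, 2, 4] / [3, 5, 6] / [7, 8]
  Insert 2 (step 9): P = [1, 2, 7] / [3, 5, 9] / [4, 6] / [8];  Q = [1, 2, 4] / [3, 5, 6] / [7, 8] / [9]
Final shape: (3, 3, 2, 1).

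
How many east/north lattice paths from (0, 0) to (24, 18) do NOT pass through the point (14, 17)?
Number of paths = 350780113275

Total paths from (0, 0) to (24, 18): C(42, 24) = 353697121050. Paths through (14, 17): (paths (0, 0) → (14, 17)) × (paths (14, 17) → (24, 18)) = C(31, 14) · C(11, 10) = 265182525 · 11 = 2917007775. Avoidance count = 353697121050 − 2917007775 = 350780113275.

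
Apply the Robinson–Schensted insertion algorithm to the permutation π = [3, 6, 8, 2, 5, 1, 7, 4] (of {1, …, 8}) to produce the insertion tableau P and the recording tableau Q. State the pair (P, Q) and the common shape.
P = [1, 4, 7] / [2, 5, 8] / [3, 6];  Q = [1, 2, 3] / [4, 5, 7] / [6, 8];  common shape = (3, 3, 2)

Row-insert the values π_1, π_2, … into P one at a time, bumping the leftmost entry strictly greater than the inserted value down to the next row. The recording tableau Q records, in position (i, j), the step at which that cell was added to P.
  Insert 3 (step 1): P = [3];  Q = [1]
  Insert 6 (step 2): P = [3, 6];  Q = [1, 2]
  Insert 8 (step 3): P = [3, 6, 8];  Q = [1, 2, 3]
  Insert 2 (step 4): P = [2, 6, 8] / [3];  Q = [1, 2, 3] / [4]
  Insert 5 (step 5): P = [2, 5, 8] / [3, 6];  Q = [1, 2, 3] / [4, 5]
  Insert 1 (step 6): P = [1, 5, 8] / [2, 6] / [3];  Q = [1, 2, 3] / [4, 5] / [6]
  Insert 7 (step 7): P = [1, 5, 7] / [2, 6, 8] / [3];  Q = [1, 2, 3] / [4, 5, 7] / [6]
  Insert 4 (step 8): P = [1, 4, 7] / [2, 5, 8] / [3, 6];  Q = [1, 2, 3] / [4, 5, 7] / [6, 8]
Final shape: (3, 3, 2).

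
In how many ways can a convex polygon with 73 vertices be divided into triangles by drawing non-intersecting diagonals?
C_71 = 5175569924646105559418940193995065716350

These polygon triangulations are counted by the Catalan number C_n = (1/(n + 1)) · C(2n, n). For n = 71: C_71 = (1/72) · C(142, 71) = 372641034574519600278163693967644731577200/72 = 5175569924646105559418940193995065716350.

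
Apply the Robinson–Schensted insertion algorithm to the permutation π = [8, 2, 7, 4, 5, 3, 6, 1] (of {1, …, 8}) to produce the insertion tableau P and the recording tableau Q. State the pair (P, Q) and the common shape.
P = [1, 3, 5, 6] / [2] / [4] / [7] / [8];  Q = [1, 3, 5, 7] / [2] / [4] / [6] / [8];  common shape = (4, 1, 1, 1, 1)

Row-insert the values π_1, π_2, … into P one at a time, bumping the leftmost entry strictly greater than the inserted value down to the next row. The recording tableau Q records, in position (i, j), the step at which that cell was added to P.
  Insert 8 (step 1): P = [8];  Q = [1]
  Insert 2 (step 2): P = [2] / [8];  Q = [1] / [2]
  Insert 7 (step 3): P = [2, 7] / [8];  Q = [1, 3] / [2]
  Insert 4 (step 4): P = [2, 4] / [7] / [8];  Q = [1, 3] / [2] / [4]
  Insert 5 (step 5): P = [2, 4, 5] / [7] / [8];  Q = [1, 3, 5] / [2] / [4]
  Insert 3 (step 6): P = [2, 3, 5] / [4] / [7] / [8];  Q = [1, 3, 5] / [2] / [4] / [6]
  Insert 6 (step 7): P = [2, 3, 5, 6] / [4] / [7] / [8];  Q = [1, 3, 5, 7] / [2] / [4] / [6]
  Insert 1 (step 8): P = [1, 3, 5, 6] / [2] / [4] / [7] / [8];  Q = [1, 3, 5, 7] / [2] / [4] / [6] / [8]
Final shape: (4, 1, 1, 1, 1).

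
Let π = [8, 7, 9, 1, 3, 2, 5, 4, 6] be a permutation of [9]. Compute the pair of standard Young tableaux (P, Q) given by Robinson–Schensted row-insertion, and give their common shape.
P = [1, 2, 4, 6] / [3, 5] / [7, 9] / [8];  Q = [1, 3, 7, 9] / [2, 5] / [4, 8] / [6];  common shape = (4, 2, 2, 1)

Row-insert the values π_1, π_2, … into P one at a time, bumping the leftmost entry strictly greater than the inserted value down to the next row. The recording tableau Q records, in position (i, j), the step at which that cell was added to P.
  Insert 8 (step 1): P = [8];  Q = [1]
  Insert 7 (step 2): P = [7] / [8];  Q = [1] / [2]
  Insert 9 (step 3): P = [7, 9] / [8];  Q = [1, 3] / [2]
  Insert 1 (step 4): P = [1, 9] / [7] / [8];  Q = [1, 3] / [2] / [4]
  Insert 3 (step 5): P = [1, 3] / [7, 9] / [8];  Q = [1, 3] / [2, 5] / [4]
  Insert 2 (step 6): P = [1, 2] / [3, 9] / [7] / [8];  Q = [1, 3] / [2, 5] / [4] / [6]
  Insert 5 (step 7): P = [1, 2, 5] / [3, 9] / [7] / [8];  Q = [1, 3, 7] / [2, 5] / [4] / [6]
  Insert 4 (step 8): P = [1, 2, 4] / [3, 5] / [7, 9] / [8];  Q = [1, 3, 7] / [2, 5] / [4, 8] / [6]
  Insert 6 (step 9): P = [1, 2, 4, 6] / [3, 5] / [7, 9] / [8];  Q = [1, 3, 7, 9] / [2, 5] / [4, 8] / [6]
Final shape: (4, 2, 2, 1).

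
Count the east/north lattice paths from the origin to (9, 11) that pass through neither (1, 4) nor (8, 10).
Number of paths = 65429

Inclusion–exclusion. Total paths: C(20, 9) = 167960. Through P₁: C(5, 1)·C(15, 8) = 32175. Through P₂: C(18, 8)·C(2, 1) = 87516. Since P₁ is strictly southwest of P₂, a monotone path through both must visit P₁ then P₂; paths through both = C(5, 1)·C(13, 7)·C(2, 1) = 17160. Avoid both = 167960 − 32175 − 87516 + 17160 = 65429.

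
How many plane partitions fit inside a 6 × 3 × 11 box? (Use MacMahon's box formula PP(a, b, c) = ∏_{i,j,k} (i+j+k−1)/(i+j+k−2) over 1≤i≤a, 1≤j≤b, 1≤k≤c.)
PP(6, 3, 11) = 31803696288

Evaluate the triple product over i = 1..6, j = 1..3, k = 1..11. The factors are (2/1) · (3/2) · (4/3) · (5/4) · (6/5) · (7/6) · (8/7) · (9/8) · … (198 factors total). The numerators and denominators telescope so the product is an integer; carrying out the multiplication exactly gives PP(6, 3, 11) = 31803696288.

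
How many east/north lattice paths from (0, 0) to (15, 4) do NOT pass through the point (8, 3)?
Number of paths = 2556

Total paths from (0, 0) to (15, 4): C(19, 15) = 3876. Paths through (8, 3): (paths (0, 0) → (8, 3)) × (paths (8, 3) → (15, 4)) = C(11, 8) · C(8, 7) = 165 · 8 = 1320. Avoidance count = 3876 − 1320 = 2556.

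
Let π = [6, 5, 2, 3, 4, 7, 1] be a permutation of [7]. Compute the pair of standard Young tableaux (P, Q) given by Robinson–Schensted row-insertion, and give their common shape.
P = [1, 3, 4, 7] / [2] / [5] / [6];  Q = [1, 4, 5, 6] / [2] / [3] / [7];  common shape = (4, 1, 1, 1)

Row-insert the values π_1, π_2, … into P one at a time, bumping the leftmost entry strictly greater than the inserted value down to the next row. The recording tableau Q records, in position (i, j), the step at which that cell was added to P.
  Insert 6 (step 1): P = [6];  Q = [1]
  Insert 5 (step 2): P = [5] / [6];  Q = [1] / [2]
  Insert 2 (step 3): P = [2] / [5] / [6];  Q = [1] / [2] / [3]
  Insert 3 (step 4): P = [2, 3] / [5] / [6];  Q = [1, 4] / [2] / [3]
  Insert 4 (step 5): P = [2, 3, 4] / [5] / [6];  Q = [1, 4, 5] / [2] / [3]
  Insert 7 (step 6): P = [2, 3, 4, 7] / [5] / [6];  Q = [1, 4, 5, 6] / [2] / [3]
  Insert 1 (step 7): P = [1, 3, 4, 7] / [2] / [5] / [6];  Q = [1, 4, 5, 6] / [2] / [3] / [7]
Final shape: (4, 1, 1, 1).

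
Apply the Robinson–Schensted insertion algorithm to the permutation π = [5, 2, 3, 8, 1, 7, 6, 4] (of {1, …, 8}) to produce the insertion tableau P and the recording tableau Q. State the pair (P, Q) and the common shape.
P = [1, 3, 4] / [2, 6] / [5, 7] / [8];  Q = [1, 3, 4] / [2, 6] / [5, 7] / [8];  common shape = (3, 2, 2, 1)

Row-insert the values π_1, π_2, … into P one at a time, bumping the leftmost entry strictly greater than the inserted value down to the next row. The recording tableau Q records, in position (i, j), the step at which that cell was added to P.
  Insert 5 (step 1): P = [5];  Q = [1]
  Insert 2 (step 2): P = [2] / [5];  Q = [1] / [2]
  Insert 3 (step 3): P = [2, 3] / [5];  Q = [1, 3] / [2]
  Insert 8 (step 4): P = [2, 3, 8] / [5];  Q = [1, 3, 4] / [2]
  Insert 1 (step 5): P = [1, 3, 8] / [2] / [5];  Q = [1, 3, 4] / [2] / [5]
  Insert 7 (step 6): P = [1, 3, 7] / [2, 8] / [5];  Q = [1, 3, 4] / [2, 6] / [5]
  Insert 6 (step 7): P = [1, 3, 6] / [2, 7] / [5, 8];  Q = [1, 3, 4] / [2, 6] / [5, 7]
  Insert 4 (step 8): P = [1, 3, 4] / [2, 6] / [5, 7] / [8];  Q = [1, 3, 4] / [2, 6] / [5, 7] / [8]
Final shape: (3, 2, 2, 1).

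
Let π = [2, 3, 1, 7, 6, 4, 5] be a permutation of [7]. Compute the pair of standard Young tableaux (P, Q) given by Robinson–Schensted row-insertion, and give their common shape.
P = [1, 3, 4, 5] / [2, 6] / [7];  Q = [1, 2, 4, 7] / [3, 5] / [6];  common shape = (4, 2, 1)

Row-insert the values π_1, π_2, … into P one at a time, bumping the leftmost entry strictly greater than the inserted value down to the next row. The recording tableau Q records, in position (i, j), the step at which that cell was added to P.
  Insert 2 (step 1): P = [2];  Q = [1]
  Insert 3 (step 2): P = [2, 3];  Q = [1, 2]
  Insert 1 (step 3): P = [1, 3] / [2];  Q = [1, 2] / [3]
  Insert 7 (step 4): P = [1, 3, 7] / [2];  Q = [1, 2, 4] / [3]
  Insert 6 (step 5): P = [1, 3, 6] / [2, 7];  Q = [1, 2, 4] / [3, 5]
  Insert 4 (step 6): P = [1, 3, 4] / [2, 6] / [7];  Q = [1, 2, 4] / [3, 5] / [6]
  Insert 5 (step 7): P = [1, 3, 4, 5] / [2, 6] / [7];  Q = [1, 2, 4, 7] / [3, 5] / [6]
Final shape: (4, 2, 1).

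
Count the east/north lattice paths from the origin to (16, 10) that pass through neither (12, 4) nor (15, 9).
Number of paths = 2518367

Inclusion–exclusion. Total paths: C(26, 16) = 5311735. Through P₁: C(16, 12)·C(10, 4) = 382200. Through P₂: C(24, 15)·C(2, 1) = 2615008. Since P₁ is strictly southwest of P₂, a monotone path through both must visit P₁ then P₂; paths through both = C(16, 12)·C(8, 3)·C(2, 1) = 203840. Avoid both = 5311735 − 382200 − 2615008 + 203840 = 2518367.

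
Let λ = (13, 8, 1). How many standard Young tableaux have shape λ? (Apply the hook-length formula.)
# SYT of shape (13, 8, 1) = 1591744

Hook-length formula: f^λ = n! / Π hook(c), product over all cells c of the Young diagram. For λ = (13, 8, 1), n = 22 boxes. Hook lengths by row (left-to-right, top-to-bottom): [15, 13, 12, 11, 10, 9, 8, 7, 5, 4, 3, 2, 1]; [9, 7, 6, 5, 4, 3, 2, 1]; [1]. Product of hooks = 706144158720000. So f^λ = 22! / 706144158720000 = 1124000727777607680000 / 706144158720000 = 1591744.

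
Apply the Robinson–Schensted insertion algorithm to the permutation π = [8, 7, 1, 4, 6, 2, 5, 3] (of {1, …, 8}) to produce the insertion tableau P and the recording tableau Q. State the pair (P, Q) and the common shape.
P = [1, 2, 3] / [4, 5] / [6] / [7] / [8];  Q = [1, 4, 5] / [2, 7] / [3] / [6] / [8];  common shape = (3, 2, 1, 1, 1)

Row-insert the values π_1, π_2, … into P one at a time, bumping the leftmost entry strictly greater than the inserted value down to the next row. The recording tableau Q records, in position (i, j), the step at which that cell was added to P.
  Insert 8 (step 1): P = [8];  Q = [1]
  Insert 7 (step 2): P = [7] / [8];  Q = [1] / [2]
  Insert 1 (step 3): P = [1] / [7] / [8];  Q = [1] / [2] / [3]
  Insert 4 (step 4): P = [1, 4] / [7] / [8];  Q = [1, 4] / [2] / [3]
  Insert 6 (step 5): P = [1, 4, 6] / [7] / [8];  Q = [1, 4, 5] / [2] / [3]
  Insert 2 (step 6): P = [1, 2, 6] / [4] / [7] / [8];  Q = [1, 4, 5] / [2] / [3] / [6]
  Insert 5 (step 7): P = [1, 2, 5] / [4, 6] / [7] / [8];  Q = [1, 4, 5] / [2, 7] / [3] / [6]
  Insert 3 (step 8): P = [1, 2, 3] / [4, 5] / [6] / [7] / [8];  Q = [1, 4, 5] / [2, 7] / [3] / [6] / [8]
Final shape: (3, 2, 1, 1, 1).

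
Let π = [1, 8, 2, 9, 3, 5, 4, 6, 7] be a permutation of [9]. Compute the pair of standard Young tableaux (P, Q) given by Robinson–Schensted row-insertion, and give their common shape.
P = [1, 2, 3, 4, 6, 7] / [5, 9] / [8];  Q = [1, 2, 4, 6, 8, 9] / [3, 5] / [7];  common shape = (6, 2, 1)

Row-insert the values π_1, π_2, … into P one at a time, bumping the leftmost entry strictly greater than the inserted value down to the next row. The recording tableau Q records, in position (i, j), the step at which that cell was added to P.
  Insert 1 (step 1): P = [1];  Q = [1]
  Insert 8 (step 2): P = [1, 8];  Q = [1, 2]
  Insert 2 (step 3): P = [1, 2] / [8];  Q = [1, 2] / [3]
  Insert 9 (step 4): P = [1, 2, 9] / [8];  Q = [1, 2, 4] / [3]
  Insert 3 (step 5): P = [1, 2, 3] / [8, 9];  Q = [1, 2, 4] / [3, 5]
  Insert 5 (step 6): P = [1, 2, 3, 5] / [8, 9];  Q = [1, 2, 4, 6] / [3, 5]
  Insert 4 (step 7): P = [1, 2, 3, 4] / [5, 9] / [8];  Q = [1, 2, 4, 6] / [3, 5] / [7]
  Insert 6 (step 8): P = [1, 2, 3, 4, 6] / [5, 9] / [8];  Q = [1, 2, 4, 6, 8] / [3, 5] / [7]
  Insert 7 (step 9): P = [1, 2, 3, 4, 6, 7] / [5, 9] / [8];  Q = [1, 2, 4, 6, 8, 9] / [3, 5] / [7]
Final shape: (6, 2, 1).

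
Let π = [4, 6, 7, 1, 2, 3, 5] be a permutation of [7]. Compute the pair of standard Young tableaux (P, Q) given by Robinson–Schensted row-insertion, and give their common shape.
P = [1, 2, 3, 5] / [4, 6, 7];  Q = [1, 2, 3, 7] / [4, 5, 6];  common shape = (4, 3)

Row-insert the values π_1, π_2, … into P one at a time, bumping the leftmost entry strictly greater than the inserted value down to the next row. The recording tableau Q records, in position (i, j), the step at which that cell was added to P.
  Insert 4 (step 1): P = [4];  Q = [1]
  Insert 6 (step 2): P = [4, 6];  Q = [1, 2]
  Insert 7 (step 3): P = [4, 6, 7];  Q = [1, 2, 3]
  Insert 1 (step 4): P = [1, 6, 7] / [4];  Q = [1, 2, 3] / [4]
  Insert 2 (step 5): P = [1, 2, 7] / [4, 6];  Q = [1, 2, 3] / [4, 5]
  Insert 3 (step 6): P = [1, 2, 3] / [4, 6, 7];  Q = [1, 2, 3] / [4, 5, 6]
  Insert 5 (step 7): P = [1, 2, 3, 5] / [4, 6, 7];  Q = [1, 2, 3, 7] / [4, 5, 6]
Final shape: (4, 3).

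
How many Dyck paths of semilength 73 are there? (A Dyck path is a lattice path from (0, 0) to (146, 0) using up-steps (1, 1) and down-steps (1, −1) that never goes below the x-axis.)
C_73 = 79463489365077377841208237632349268884500

These Dyck paths are counted by the Catalan number C_n = (1/(n + 1)) · C(2n, n). For n = 73: C_73 = (1/74) · C(146, 73) = 5880298213015725960249409584793845897453000/74 = 79463489365077377841208237632349268884500.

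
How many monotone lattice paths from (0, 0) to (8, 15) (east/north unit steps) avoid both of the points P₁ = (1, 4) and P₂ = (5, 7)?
Number of paths = 229389

Inclusion–exclusion. Total paths: C(23, 8) = 490314. Through P₁: C(5, 1)·C(18, 7) = 159120. Through P₂: C(12, 5)·C(11, 3) = 130680. Since P₁ is strictly southwest of P₂, a monotone path through both must visit P₁ then P₂; paths through both = C(5, 1)·C(7, 4)·C(11, 3) = 28875. Avoid both = 490314 − 159120 − 130680 + 28875 = 229389.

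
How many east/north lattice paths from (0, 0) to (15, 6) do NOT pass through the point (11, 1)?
Number of paths = 52752

Total paths from (0, 0) to (15, 6): C(21, 15) = 54264. Paths through (11, 1): (paths (0, 0) → (11, 1)) × (paths (11, 1) → (15, 6)) = C(12, 11) · C(9, 4) = 12 · 126 = 1512. Avoidance count = 54264 − 1512 = 52752.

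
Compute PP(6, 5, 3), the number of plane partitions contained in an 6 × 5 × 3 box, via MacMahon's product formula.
PP(6, 5, 3) = 3737448

Evaluate the triple product over i = 1..6, j = 1..5, k = 1..3. The factors are (2/1) · (3/2) · (4/3) · (3/2) · (4/3) · (5/4) · (4/3) · (5/4) · … (90 factors total). The numerators and denominators telescope so the product is an integer; carrying out the multiplication exactly gives PP(6, 5, 3) = 3737448.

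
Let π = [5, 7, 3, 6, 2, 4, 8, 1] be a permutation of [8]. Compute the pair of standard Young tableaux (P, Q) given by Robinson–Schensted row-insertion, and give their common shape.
P = [1, 4, 8] / [2, 6] / [3, 7] / [5];  Q = [1, 2, 7] / [3, 4] / [5, 6] / [8];  common shape = (3, 2, 2, 1)

Row-insert the values π_1, π_2, … into P one at a time, bumping the leftmost entry strictly greater than the inserted value down to the next row. The recording tableau Q records, in position (i, j), the step at which that cell was added to P.
  Insert 5 (step 1): P = [5];  Q = [1]
  Insert 7 (step 2): P = [5, 7];  Q = [1, 2]
  Insert 3 (step 3): P = [3, 7] / [5];  Q = [1, 2] / [3]
  Insert 6 (step 4): P = [3, 6] / [5, 7];  Q = [1, 2] / [3, 4]
  Insert 2 (step 5): P = [2, 6] / [3, 7] / [5];  Q = [1, 2] / [3, 4] / [5]
  Insert 4 (step 6): P = [2, 4] / [3, 6] / [5, 7];  Q = [1, 2] / [3, 4] / [5, 6]
  Insert 8 (step 7): P = [2, 4, 8] / [3, 6] / [5, 7];  Q = [1, 2, 7] / [3, 4] / [5, 6]
  Insert 1 (step 8): P = [1, 4, 8] / [2, 6] / [3, 7] / [5];  Q = [1, 2, 7] / [3, 4] / [5, 6] / [8]
Final shape: (3, 2, 2, 1).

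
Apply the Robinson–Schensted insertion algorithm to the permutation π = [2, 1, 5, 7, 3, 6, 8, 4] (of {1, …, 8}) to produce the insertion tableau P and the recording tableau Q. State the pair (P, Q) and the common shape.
P = [1, 3, 4, 8] / [2, 5, 6] / [7];  Q = [1, 3, 4, 7] / [2, 5, 6] / [8];  common shape = (4, 3, 1)

Row-insert the values π_1, π_2, … into P one at a time, bumping the leftmost entry strictly greater than the inserted value down to the next row. The recording tableau Q records, in position (i, j), the step at which that cell was added to P.
  Insert 2 (step 1): P = [2];  Q = [1]
  Insert 1 (step 2): P = [1] / [2];  Q = [1] / [2]
  Insert 5 (step 3): P = [1, 5] / [2];  Q = [1, 3] / [2]
  Insert 7 (step 4): P = [1, 5, 7] / [2];  Q = [1, 3, 4] / [2]
  Insert 3 (step 5): P = [1, 3, 7] / [2, 5];  Q = [1, 3, 4] / [2, 5]
  Insert 6 (step 6): P = [1, 3, 6] / [2, 5, 7];  Q = [1, 3, 4] / [2, 5, 6]
  Insert 8 (step 7): P = [1, 3, 6, 8] / [2, 5, 7];  Q = [1, 3, 4, 7] / [2, 5, 6]
  Insert 4 (step 8): P = [1, 3, 4, 8] / [2, 5, 6] / [7];  Q = [1, 3, 4, 7] / [2, 5, 6] / [8]
Final shape: (4, 3, 1).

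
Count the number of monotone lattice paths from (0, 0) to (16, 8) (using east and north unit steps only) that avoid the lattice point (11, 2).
Number of paths = 699435

Total paths from (0, 0) to (16, 8): C(24, 16) = 735471. Paths through (11, 2): (paths (0, 0) → (11, 2)) × (paths (11, 2) → (16, 8)) = C(13, 11) · C(11, 5) = 78 · 462 = 36036. Avoidance count = 735471 − 36036 = 699435.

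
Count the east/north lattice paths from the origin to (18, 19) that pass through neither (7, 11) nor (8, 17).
Number of paths = 15210629070

Inclusion–exclusion. Total paths: C(37, 18) = 17672631900. Through P₁: C(18, 7)·C(19, 11) = 2405321568. Through P₂: C(25, 8)·C(12, 10) = 71383950. Since P₁ is strictly southwest of P₂, a monotone path through both must visit P₁ then P₂; paths through both = C(18, 7)·C(7, 1)·C(12, 10) = 14702688. Avoid both = 17672631900 − 2405321568 − 71383950 + 14702688 = 15210629070.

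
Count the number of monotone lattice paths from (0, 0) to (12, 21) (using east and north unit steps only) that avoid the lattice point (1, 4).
Number of paths = 247446420

Total paths from (0, 0) to (12, 21): C(33, 12) = 354817320. Paths through (1, 4): (paths (0, 0) → (1, 4)) × (paths (1, 4) → (12, 21)) = C(5, 1) · C(28, 11) = 5 · 21474180 = 107370900. Avoidance count = 354817320 − 107370900 = 247446420.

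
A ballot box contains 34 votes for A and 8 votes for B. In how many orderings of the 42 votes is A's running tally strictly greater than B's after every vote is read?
Strict-lead orderings = 73066305

Total orderings of the 42 votes with 34 for A: C(42, 34) = 118030185. By the Bertrand ballot formula (Cycle Lemma / reflection principle), the number of orderings in which A is strictly ahead of B throughout is (p − q)/(p + q) · C(p + q, p) = (34 − 8)/(34 + 8) · 118030185 = 73066305.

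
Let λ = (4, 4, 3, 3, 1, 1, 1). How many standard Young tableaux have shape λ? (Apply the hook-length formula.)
# SYT of shape (4, 4, 3, 3, 1, 1, 1) = 1089088

Hook-length formula: f^λ = n! / Π hook(c), product over all cells c of the Young diagram. For λ = (4, 4, 3, 3, 1, 1, 1), n = 17 boxes. Hook lengths by row (left-to-right, top-to-bottom): [10, 6, 5, 2]; [9, 5, 4, 1]; [7, 3, 2]; [6, 2, 1]; [3]; [2]; [1]. Product of hooks = 326592000. So f^λ = 17! / 326592000 = 355687428096000 / 326592000 = 1089088.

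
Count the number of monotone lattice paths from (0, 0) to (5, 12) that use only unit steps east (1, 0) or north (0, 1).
Number of paths = 6188

A monotone lattice path from (0, 0) to (5, 12) consists of 5 east steps and 12 north steps in some order, so it is determined by which 5 of the 17 steps are east. The count is C(17, 5) = 6188.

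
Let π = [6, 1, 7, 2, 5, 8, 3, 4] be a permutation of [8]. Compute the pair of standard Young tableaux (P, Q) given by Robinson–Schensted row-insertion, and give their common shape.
P = [1, 2, 3, 4] / [5, 7, 8] / [6];  Q = [1, 3, 5, 6] / [2, 4, 8] / [7];  common shape = (4, 3, 1)

Row-insert the values π_1, π_2, … into P one at a time, bumping the leftmost entry strictly greater than the inserted value down to the next row. The recording tableau Q records, in position (i, j), the step at which that cell was added to P.
  Insert 6 (step 1): P = [6];  Q = [1]
  Insert 1 (step 2): P = [1] / [6];  Q = [1] / [2]
  Insert 7 (step 3): P = [1, 7] / [6];  Q = [1, 3] / [2]
  Insert 2 (step 4): P = [1, 2] / [6, 7];  Q = [1, 3] / [2, 4]
  Insert 5 (step 5): P = [1, 2, 5] / [6, 7];  Q = [1, 3, 5] / [2, 4]
  Insert 8 (step 6): P = [1, 2, 5, 8] / [6, 7];  Q = [1, 3, 5, 6] / [2, 4]
  Insert 3 (step 7): P = [1, 2, 3, 8] / [5, 7] / [6];  Q = [1, 3, 5, 6] / [2, 4] / [7]
  Insert 4 (step 8): P = [1, 2, 3, 4] / [5, 7, 8] / [6];  Q = [1, 3, 5, 6] / [2, 4, 8] / [7]
Final shape: (4, 3, 1).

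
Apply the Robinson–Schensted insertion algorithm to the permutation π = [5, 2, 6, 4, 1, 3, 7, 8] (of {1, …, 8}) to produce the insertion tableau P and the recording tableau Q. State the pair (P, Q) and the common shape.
P = [1, 3, 7, 8] / [2, 4] / [5, 6];  Q = [1, 3, 7, 8] / [2, 4] / [5, 6];  common shape = (4, 2, 2)

Row-insert the values π_1, π_2, … into P one at a time, bumping the leftmost entry strictly greater than the inserted value down to the next row. The recording tableau Q records, in position (i, j), the step at which that cell was added to P.
  Insert 5 (step 1): P = [5];  Q = [1]
  Insert 2 (step 2): P = [2] / [5];  Q = [1] / [2]
  Insert 6 (step 3): P = [2, 6] / [5];  Q = [1, 3] / [2]
  Insert 4 (step 4): P = [2, 4] / [5, 6];  Q = [1, 3] / [2, 4]
  Insert 1 (step 5): P = [1, 4] / [2, 6] / [5];  Q = [1, 3] / [2, 4] / [5]
  Insert 3 (step 6): P = [1, 3] / [2, 4] / [5, 6];  Q = [1, 3] / [2, 4] / [5, 6]
  Insert 7 (step 7): P = [1, 3, 7] / [2, 4] / [5, 6];  Q = [1, 3, 7] / [2, 4] / [5, 6]
  Insert 8 (step 8): P = [1, 3, 7, 8] / [2, 4] / [5, 6];  Q = [1, 3, 7, 8] / [2, 4] / [5, 6]
Final shape: (4, 2, 2).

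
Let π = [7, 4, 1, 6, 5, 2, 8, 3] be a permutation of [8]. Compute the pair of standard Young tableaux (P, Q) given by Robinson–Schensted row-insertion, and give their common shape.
P = [1, 2, 3] / [4, 5, 8] / [6] / [7];  Q = [1, 4, 7] / [2, 5, 8] / [3] / [6];  common shape = (3, 3, 1, 1)

Row-insert the values π_1, π_2, … into P one at a time, bumping the leftmost entry strictly greater than the inserted value down to the next row. The recording tableau Q records, in position (i, j), the step at which that cell was added to P.
  Insert 7 (step 1): P = [7];  Q = [1]
  Insert 4 (step 2): P = [4] / [7];  Q = [1] / [2]
  Insert 1 (step 3): P = [1] / [4] / [7];  Q = [1] / [2] / [3]
  Insert 6 (step 4): P = [1, 6] / [4] / [7];  Q = [1, 4] / [2] / [3]
  Insert 5 (step 5): P = [1, 5] / [4, 6] / [7];  Q = [1, 4] / [2, 5] / [3]
  Insert 2 (step 6): P = [1, 2] / [4, 5] / [6] / [7];  Q = [1, 4] / [2, 5] / [3] / [6]
  Insert 8 (step 7): P = [1, 2, 8] / [4, 5] / [6] / [7];  Q = [1, 4, 7] / [2, 5] / [3] / [6]
  Insert 3 (step 8): P = [1, 2, 3] / [4, 5, 8] / [6] / [7];  Q = [1, 4, 7] / [2, 5, 8] / [3] / [6]
Final shape: (3, 3, 1, 1).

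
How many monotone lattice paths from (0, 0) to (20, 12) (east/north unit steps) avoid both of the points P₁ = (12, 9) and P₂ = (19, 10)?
Number of paths = 124258680

Inclusion–exclusion. Total paths: C(32, 20) = 225792840. Through P₁: C(21, 12)·C(11, 8) = 48498450. Through P₂: C(29, 19)·C(3, 1) = 60090030. Since P₁ is strictly southwest of P₂, a monotone path through both must visit P₁ then P₂; paths through both = C(21, 12)·C(8, 7)·C(3, 1) = 7054320. Avoid both = 225792840 − 48498450 − 60090030 + 7054320 = 124258680.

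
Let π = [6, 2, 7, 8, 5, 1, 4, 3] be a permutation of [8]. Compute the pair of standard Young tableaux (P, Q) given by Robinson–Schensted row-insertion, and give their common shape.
P = [1, 3, 8] / [2, 4] / [5, 7] / [6];  Q = [1, 3, 4] / [2, 5] / [6, 7] / [8];  common shape = (3, 2, 2, 1)

Row-insert the values π_1, π_2, … into P one at a time, bumping the leftmost entry strictly greater than the inserted value down to the next row. The recording tableau Q records, in position (i, j), the step at which that cell was added to P.
  Insert 6 (step 1): P = [6];  Q = [1]
  Insert 2 (step 2): P = [2] / [6];  Q = [1] / [2]
  Insert 7 (step 3): P = [2, 7] / [6];  Q = [1, 3] / [2]
  Insert 8 (step 4): P = [2, 7, 8] / [6];  Q = [1, 3, 4] / [2]
  Insert 5 (step 5): P = [2, 5, 8] / [6, 7];  Q = [1, 3, 4] / [2, 5]
  Insert 1 (step 6): P = [1, 5, 8] / [2, 7] / [6];  Q = [1, 3, 4] / [2, 5] / [6]
  Insert 4 (step 7): P = [1, 4, 8] / [2, 5] / [6, 7];  Q = [1, 3, 4] / [2, 5] / [6, 7]
  Insert 3 (step 8): P = [1, 3, 8] / [2, 4] / [5, 7] / [6];  Q = [1, 3, 4] / [2, 5] / [6, 7] / [8]
Final shape: (3, 2, 2, 1).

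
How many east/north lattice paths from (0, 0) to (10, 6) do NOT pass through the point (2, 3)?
Number of paths = 6358

Total paths from (0, 0) to (10, 6): C(16, 10) = 8008. Paths through (2, 3): (paths (0, 0) → (2, 3)) × (paths (2, 3) → (10, 6)) = C(5, 2) · C(11, 8) = 10 · 165 = 1650. Avoidance count = 8008 − 1650 = 6358.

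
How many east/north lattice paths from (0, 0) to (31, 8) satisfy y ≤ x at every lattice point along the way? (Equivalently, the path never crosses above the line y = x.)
Number of paths = 46142811

By the reflection principle (André's argument), the number of monotone paths to (31, 8) with n ≤ m that never go above y = x is C(39, 31) − C(39, 32) = 61523748 − 15380937 = 46142811.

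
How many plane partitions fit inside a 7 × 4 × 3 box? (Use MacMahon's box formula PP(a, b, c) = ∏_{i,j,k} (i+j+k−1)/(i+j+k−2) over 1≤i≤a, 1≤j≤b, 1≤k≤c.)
PP(7, 4, 3) = 1557270

Evaluate the triple product over i = 1..7, j = 1..4, k = 1..3. The factors are (2/1) · (3/2) · (4/3) · (3/2) · (4/3) · (5/4) · (4/3) · (5/4) · … (84 factors total). The numerators and denominators telescope so the product is an integer; carrying out the multiplication exactly gives PP(7, 4, 3) = 1557270.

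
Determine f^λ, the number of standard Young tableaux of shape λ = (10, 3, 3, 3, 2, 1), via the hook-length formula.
# SYT of shape (10, 3, 3, 3, 2, 1) = 458422272

Hook-length formula: f^λ = n! / Π hook(c), product over all cells c of the Young diagram. For λ = (10, 3, 3, 3, 2, 1), n = 22 boxes. Hook lengths by row (left-to-right, top-to-bottom): [15, 13, 11, 7, 6, 5, 4, 3, 2, 1]; [7, 5, 3]; [6, 4, 2]; [5, 3, 1]; [3, 1]; [1]. Product of hooks = 2451889440000. So f^λ = 22! / 2451889440000 = 1124000727777607680000 / 2451889440000 = 458422272.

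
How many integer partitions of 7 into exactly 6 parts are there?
p(7, 6 parts) = 1

Partitions of n into exactly k parts ↔ partitions of n − k into at most k parts (subtract 1 from each part). For n = 7, k = 6, the partitions are: 2+1+1+1+1+1. Count = 1.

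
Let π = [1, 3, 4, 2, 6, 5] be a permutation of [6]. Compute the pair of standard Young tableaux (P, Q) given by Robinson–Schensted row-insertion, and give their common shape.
P = [1, 2, 4, 5] / [3, 6];  Q = [1, 2, 3, 5] / [4, 6];  common shape = (4, 2)

Row-insert the values π_1, π_2, … into P one at a time, bumping the leftmost entry strictly greater than the inserted value down to the next row. The recording tableau Q records, in position (i, j), the step at which that cell was added to P.
  Insert 1 (step 1): P = [1];  Q = [1]
  Insert 3 (step 2): P = [1, 3];  Q = [1, 2]
  Insert 4 (step 3): P = [1, 3, 4];  Q = [1, 2, 3]
  Insert 2 (step 4): P = [1, 2, 4] / [3];  Q = [1, 2, 3] / [4]
  Insert 6 (step 5): P = [1, 2, 4, 6] / [3];  Q = [1, 2, 3, 5] / [4]
  Insert 5 (step 6): P = [1, 2, 4, 5] / [3, 6];  Q = [1, 2, 3, 5] / [4, 6]
Final shape: (4, 2).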